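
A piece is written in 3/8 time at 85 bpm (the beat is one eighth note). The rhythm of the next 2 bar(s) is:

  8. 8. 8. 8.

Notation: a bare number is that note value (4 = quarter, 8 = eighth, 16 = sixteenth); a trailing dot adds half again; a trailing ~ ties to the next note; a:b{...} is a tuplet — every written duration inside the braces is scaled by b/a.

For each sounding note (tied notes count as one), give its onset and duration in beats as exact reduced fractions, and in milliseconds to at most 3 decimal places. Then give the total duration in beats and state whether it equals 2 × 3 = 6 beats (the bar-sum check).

1) 0.0ms=0b +1058.824ms=3/2b
2) 1058.824ms=3/2b +1058.824ms=3/2b
3) 2117.647ms=3b +1058.824ms=3/2b
4) 3176.471ms=9/2b +1058.824ms=3/2b
Σ=6b of 6 (85bpm 3/8) — PASS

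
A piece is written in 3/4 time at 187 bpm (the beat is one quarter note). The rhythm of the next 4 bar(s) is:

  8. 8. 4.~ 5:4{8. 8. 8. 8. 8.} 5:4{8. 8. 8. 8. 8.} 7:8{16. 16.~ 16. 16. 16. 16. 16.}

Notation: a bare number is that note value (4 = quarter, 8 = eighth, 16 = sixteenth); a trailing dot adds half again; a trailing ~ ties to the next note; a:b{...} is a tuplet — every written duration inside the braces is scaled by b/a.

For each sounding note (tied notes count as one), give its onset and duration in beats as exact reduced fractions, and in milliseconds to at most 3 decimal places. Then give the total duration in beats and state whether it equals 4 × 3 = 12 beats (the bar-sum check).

1) 0.0ms=0b +240.642ms=3/4b
2) 240.642ms=3/4b +240.642ms=3/4b
3) 481.283ms=3/2b +673.797ms=21/10b
4) 1155.08ms=18/5b +192.513ms=3/5b
5) 1347.594ms=21/5b +192.513ms=3/5b
6) 1540.107ms=24/5b +192.513ms=3/5b
7) 1732.62ms=27/5b +192.513ms=3/5b
8) 1925.134ms=6b +192.513ms=3/5b
9) 2117.647ms=33/5b +192.513ms=3/5b
10) 2310.16ms=36/5b +192.513ms=3/5b
11) 2502.674ms=39/5b +192.513ms=3/5b
12) 2695.187ms=42/5b +192.513ms=3/5b
13) 2887.701ms=9b +137.51ms=3/7b
14) 3025.21ms=66/7b +275.019ms=6/7b
15) 3300.229ms=72/7b +137.51ms=3/7b
16) 3437.739ms=75/7b +137.51ms=3/7b
17) 3575.248ms=78/7b +137.51ms=3/7b
18) 3712.758ms=81/7b +137.51ms=3/7b
Σ=12b of 12 (187bpm 3/4) — PASS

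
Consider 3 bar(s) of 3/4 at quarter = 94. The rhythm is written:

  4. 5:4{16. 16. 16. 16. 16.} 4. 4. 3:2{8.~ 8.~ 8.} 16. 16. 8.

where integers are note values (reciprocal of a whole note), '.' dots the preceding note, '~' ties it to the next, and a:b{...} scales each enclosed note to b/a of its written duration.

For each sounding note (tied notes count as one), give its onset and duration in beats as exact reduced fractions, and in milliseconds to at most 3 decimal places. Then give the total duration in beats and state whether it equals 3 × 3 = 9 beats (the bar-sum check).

1) 0.0ms=0b +957.447ms=3/2b
2) 957.447ms=3/2b +191.489ms=3/10b
3) 1148.936ms=9/5b +191.489ms=3/10b
4) 1340.426ms=21/10b +191.489ms=3/10b
5) 1531.915ms=12/5b +191.489ms=3/10b
6) 1723.404ms=27/10b +191.489ms=3/10b
7) 1914.894ms=3b +957.447ms=3/2b
8) 2872.34ms=9/2b +957.447ms=3/2b
9) 3829.787ms=6b +957.447ms=3/2b
10) 4787.234ms=15/2b +239.362ms=3/8b
11) 5026.596ms=63/8b +239.362ms=3/8b
12) 5265.957ms=33/4b +478.723ms=3/4b
Σ=9b of 9 (94bpm 3/4) — PASS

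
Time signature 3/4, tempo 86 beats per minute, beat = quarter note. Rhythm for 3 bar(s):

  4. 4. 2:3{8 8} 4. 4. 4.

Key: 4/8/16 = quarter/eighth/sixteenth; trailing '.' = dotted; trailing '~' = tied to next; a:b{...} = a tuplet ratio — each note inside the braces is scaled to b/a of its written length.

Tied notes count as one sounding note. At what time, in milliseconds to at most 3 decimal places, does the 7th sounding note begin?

note 7 onset = 15/2b = 5232.558ms

1. 0.0ms @ 0 + 1046.512ms (3/2)
2. 1046.512ms @ 3/2 + 1046.512ms (3/2)
3. 2093.023ms @ 3 + 523.256ms (3/4)
4. 2616.279ms @ 15/4 + 523.256ms (3/4)
5. 3139.535ms @ 9/2 + 1046.512ms (3/2)
6. 4186.047ms @ 6 + 1046.512ms (3/2)
7. 5232.558ms @ 15/2 + 1046.512ms (3/2)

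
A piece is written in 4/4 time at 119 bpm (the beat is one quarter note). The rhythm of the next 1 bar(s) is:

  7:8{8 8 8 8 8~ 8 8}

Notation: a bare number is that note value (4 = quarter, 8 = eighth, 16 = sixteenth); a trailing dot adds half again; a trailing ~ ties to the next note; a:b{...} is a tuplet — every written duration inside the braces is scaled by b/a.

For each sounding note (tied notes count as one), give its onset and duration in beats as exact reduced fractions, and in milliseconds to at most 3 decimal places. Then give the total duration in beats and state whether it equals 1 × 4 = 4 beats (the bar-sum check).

1) 0.0ms=0b +288.115ms=4/7b
2) 288.115ms=4/7b +288.115ms=4/7b
3) 576.23ms=8/7b +288.115ms=4/7b
4) 864.346ms=12/7b +288.115ms=4/7b
5) 1152.461ms=16/7b +576.23ms=8/7b
6) 1728.691ms=24/7b +288.115ms=4/7b
Σ=4b of 4 (119bpm 4/4) — PASS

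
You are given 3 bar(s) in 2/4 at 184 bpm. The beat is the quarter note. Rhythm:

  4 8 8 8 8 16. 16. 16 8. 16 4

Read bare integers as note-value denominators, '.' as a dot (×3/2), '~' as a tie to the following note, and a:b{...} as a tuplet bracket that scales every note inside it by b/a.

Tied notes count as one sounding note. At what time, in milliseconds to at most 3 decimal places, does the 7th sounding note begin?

note 7 onset = 27/8b = 1100.543ms

1. 0.0ms @ 0 + 326.087ms (1)
2. 326.087ms @ 1 + 163.043ms (1/2)
3. 489.13ms @ 3/2 + 163.043ms (1/2)
4. 652.174ms @ 2 + 163.043ms (1/2)
5. 815.217ms @ 5/2 + 163.043ms (1/2)
6. 978.261ms @ 3 + 122.283ms (3/8)
7. 1100.543ms @ 27/8 + 122.283ms (3/8)
8. 1222.826ms @ 15/4 + 81.522ms (1/4)
9. 1304.348ms @ 4 + 244.565ms (3/4)
10. 1548.913ms @ 19/4 + 81.522ms (1/4)
11. 1630.435ms @ 5 + 326.087ms (1)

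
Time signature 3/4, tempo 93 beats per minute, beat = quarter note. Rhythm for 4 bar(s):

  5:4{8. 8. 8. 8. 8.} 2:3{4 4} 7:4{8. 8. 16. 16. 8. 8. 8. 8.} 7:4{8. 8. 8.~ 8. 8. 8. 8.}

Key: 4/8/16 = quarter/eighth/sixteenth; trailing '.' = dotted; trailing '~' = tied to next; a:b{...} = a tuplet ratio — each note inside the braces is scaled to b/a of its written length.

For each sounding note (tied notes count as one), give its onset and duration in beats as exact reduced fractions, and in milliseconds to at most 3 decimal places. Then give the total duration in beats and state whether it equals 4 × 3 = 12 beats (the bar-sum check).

1) 0.0ms=0b +387.097ms=3/5b
2) 387.097ms=3/5b +387.097ms=3/5b
3) 774.194ms=6/5b +387.097ms=3/5b
4) 1161.29ms=9/5b +387.097ms=3/5b
5) 1548.387ms=12/5b +387.097ms=3/5b
6) 1935.484ms=3b +967.742ms=3/2b
7) 2903.226ms=9/2b +967.742ms=3/2b
8) 3870.968ms=6b +276.498ms=3/7b
9) 4147.465ms=45/7b +276.498ms=3/7b
10) 4423.963ms=48/7b +138.249ms=3/14b
11) 4562.212ms=99/14b +138.249ms=3/14b
12) 4700.461ms=51/7b +276.498ms=3/7b
13) 4976.959ms=54/7b +276.498ms=3/7b
14) 5253.456ms=57/7b +276.498ms=3/7b
15) 5529.954ms=60/7b +276.498ms=3/7b
16) 5806.452ms=9b +276.498ms=3/7b
17) 6082.949ms=66/7b +276.498ms=3/7b
18) 6359.447ms=69/7b +552.995ms=6/7b
19) 6912.442ms=75/7b +276.498ms=3/7b
20) 7188.94ms=78/7b +276.498ms=3/7b
21) 7465.438ms=81/7b +276.498ms=3/7b
Σ=12b of 12 (93bpm 3/4) — PASS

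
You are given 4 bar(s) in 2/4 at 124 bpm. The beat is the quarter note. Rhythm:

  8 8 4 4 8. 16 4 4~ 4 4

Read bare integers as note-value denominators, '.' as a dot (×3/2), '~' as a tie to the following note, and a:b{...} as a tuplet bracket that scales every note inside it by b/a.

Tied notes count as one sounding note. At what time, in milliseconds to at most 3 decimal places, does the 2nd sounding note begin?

1. 0.0ms @ 0 + 241.935ms (1/2)
2. 241.935ms @ 1/2 + 241.935ms (1/2)
3. 483.871ms @ 1 + 483.871ms (1)
4. 967.742ms @ 2 + 483.871ms (1)
5. 1451.613ms @ 3 + 362.903ms (3/4)
6. 1814.516ms @ 15/4 + 120.968ms (1/4)
7. 1935.484ms @ 4 + 483.871ms (1)
8. 2419.355ms @ 5 + 967.742ms (2)
9. 3387.097ms @ 7 + 483.871ms (1)

note 2 onset = 1/2b = 241.935ms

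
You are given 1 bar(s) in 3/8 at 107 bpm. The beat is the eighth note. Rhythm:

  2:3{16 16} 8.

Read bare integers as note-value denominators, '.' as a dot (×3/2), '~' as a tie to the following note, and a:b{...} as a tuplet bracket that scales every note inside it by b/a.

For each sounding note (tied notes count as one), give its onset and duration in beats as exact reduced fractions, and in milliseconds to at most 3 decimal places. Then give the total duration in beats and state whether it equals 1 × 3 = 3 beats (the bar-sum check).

1) 0.0ms=0b +420.561ms=3/4b
2) 420.561ms=3/4b +420.561ms=3/4b
3) 841.121ms=3/2b +841.121ms=3/2b
Σ=3b of 3 (107bpm 3/8) — PASS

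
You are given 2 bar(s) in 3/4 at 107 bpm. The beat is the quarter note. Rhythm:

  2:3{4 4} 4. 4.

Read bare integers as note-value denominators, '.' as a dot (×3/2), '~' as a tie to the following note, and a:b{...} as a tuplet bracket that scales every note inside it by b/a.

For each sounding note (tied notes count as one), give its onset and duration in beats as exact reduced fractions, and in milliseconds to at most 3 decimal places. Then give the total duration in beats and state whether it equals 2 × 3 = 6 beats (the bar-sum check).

1) 0.0ms=0b +841.121ms=3/2b
2) 841.121ms=3/2b +841.121ms=3/2b
3) 1682.243ms=3b +841.121ms=3/2b
4) 2523.364ms=9/2b +841.121ms=3/2b
Σ=6b of 6 (107bpm 3/4) — PASS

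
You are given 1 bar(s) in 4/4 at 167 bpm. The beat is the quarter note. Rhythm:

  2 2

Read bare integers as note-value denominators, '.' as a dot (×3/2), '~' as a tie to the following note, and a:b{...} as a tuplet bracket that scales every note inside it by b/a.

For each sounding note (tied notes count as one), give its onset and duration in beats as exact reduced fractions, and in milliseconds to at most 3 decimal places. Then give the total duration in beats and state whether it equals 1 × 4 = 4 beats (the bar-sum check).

1) 0.0ms=0b +718.563ms=2b
2) 718.563ms=2b +718.563ms=2b
Σ=4b of 4 (167bpm 4/4) — PASS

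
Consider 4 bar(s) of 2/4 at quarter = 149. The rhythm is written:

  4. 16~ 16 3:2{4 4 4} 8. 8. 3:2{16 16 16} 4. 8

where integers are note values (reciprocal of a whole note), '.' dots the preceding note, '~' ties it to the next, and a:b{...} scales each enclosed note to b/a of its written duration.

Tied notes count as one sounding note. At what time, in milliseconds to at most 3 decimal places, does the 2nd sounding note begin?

note 2 onset = 3/2b = 604.027ms

1. 0.0ms @ 0 + 604.027ms (3/2)
2. 604.027ms @ 3/2 + 201.342ms (1/2)
3. 805.369ms @ 2 + 268.456ms (2/3)
4. 1073.826ms @ 8/3 + 268.456ms (2/3)
5. 1342.282ms @ 10/3 + 268.456ms (2/3)
6. 1610.738ms @ 4 + 302.013ms (3/4)
7. 1912.752ms @ 19/4 + 302.013ms (3/4)
8. 2214.765ms @ 11/2 + 67.114ms (1/6)
9. 2281.879ms @ 17/3 + 67.114ms (1/6)
10. 2348.993ms @ 35/6 + 67.114ms (1/6)
11. 2416.107ms @ 6 + 604.027ms (3/2)
12. 3020.134ms @ 15/2 + 201.342ms (1/2)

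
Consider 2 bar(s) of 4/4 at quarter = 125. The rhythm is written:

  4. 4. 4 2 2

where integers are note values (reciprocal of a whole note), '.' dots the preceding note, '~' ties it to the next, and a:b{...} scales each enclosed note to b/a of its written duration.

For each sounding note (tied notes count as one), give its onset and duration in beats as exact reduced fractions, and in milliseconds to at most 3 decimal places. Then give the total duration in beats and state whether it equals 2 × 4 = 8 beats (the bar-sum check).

1) 0.0ms=0b +720.0ms=3/2b
2) 720.0ms=3/2b +720.0ms=3/2b
3) 1440.0ms=3b +480.0ms=1b
4) 1920.0ms=4b +960.0ms=2b
5) 2880.0ms=6b +960.0ms=2b
Σ=8b of 8 (125bpm 4/4) — PASS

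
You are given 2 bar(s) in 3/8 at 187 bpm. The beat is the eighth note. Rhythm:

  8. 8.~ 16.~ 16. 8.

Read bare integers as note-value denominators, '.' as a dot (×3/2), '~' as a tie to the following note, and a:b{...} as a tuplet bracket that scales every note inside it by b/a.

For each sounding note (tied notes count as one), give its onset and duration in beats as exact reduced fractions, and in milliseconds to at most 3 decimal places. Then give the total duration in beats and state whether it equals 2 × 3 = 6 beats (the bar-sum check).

1) 0.0ms=0b +481.283ms=3/2b
2) 481.283ms=3/2b +962.567ms=3b
3) 1443.85ms=9/2b +481.283ms=3/2b
Σ=6b of 6 (187bpm 3/8) — PASS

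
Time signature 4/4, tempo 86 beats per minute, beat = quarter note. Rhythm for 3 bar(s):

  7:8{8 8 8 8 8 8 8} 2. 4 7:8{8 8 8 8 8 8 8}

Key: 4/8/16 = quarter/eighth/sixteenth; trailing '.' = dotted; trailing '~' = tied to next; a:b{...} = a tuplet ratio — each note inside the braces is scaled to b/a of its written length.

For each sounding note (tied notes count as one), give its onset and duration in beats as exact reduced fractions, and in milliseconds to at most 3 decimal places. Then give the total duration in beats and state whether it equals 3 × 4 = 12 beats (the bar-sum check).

1) 0.0ms=0b +398.671ms=4/7b
2) 398.671ms=4/7b +398.671ms=4/7b
3) 797.342ms=8/7b +398.671ms=4/7b
4) 1196.013ms=12/7b +398.671ms=4/7b
5) 1594.684ms=16/7b +398.671ms=4/7b
6) 1993.355ms=20/7b +398.671ms=4/7b
7) 2392.027ms=24/7b +398.671ms=4/7b
8) 2790.698ms=4b +2093.023ms=3b
9) 4883.721ms=7b +697.674ms=1b
10) 5581.395ms=8b +398.671ms=4/7b
11) 5980.066ms=60/7b +398.671ms=4/7b
12) 6378.738ms=64/7b +398.671ms=4/7b
13) 6777.409ms=68/7b +398.671ms=4/7b
14) 7176.08ms=72/7b +398.671ms=4/7b
15) 7574.751ms=76/7b +398.671ms=4/7b
16) 7973.422ms=80/7b +398.671ms=4/7b
Σ=12b of 12 (86bpm 4/4) — PASS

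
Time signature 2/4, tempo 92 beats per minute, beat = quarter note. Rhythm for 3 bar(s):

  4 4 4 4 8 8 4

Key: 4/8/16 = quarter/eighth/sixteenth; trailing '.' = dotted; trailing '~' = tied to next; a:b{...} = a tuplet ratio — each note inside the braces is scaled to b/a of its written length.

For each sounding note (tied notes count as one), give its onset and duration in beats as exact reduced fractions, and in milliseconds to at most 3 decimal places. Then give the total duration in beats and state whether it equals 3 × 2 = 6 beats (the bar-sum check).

1) 0.0ms=0b +652.174ms=1b
2) 652.174ms=1b +652.174ms=1b
3) 1304.348ms=2b +652.174ms=1b
4) 1956.522ms=3b +652.174ms=1b
5) 2608.696ms=4b +326.087ms=1/2b
6) 2934.783ms=9/2b +326.087ms=1/2b
7) 3260.87ms=5b +652.174ms=1b
Σ=6b of 6 (92bpm 2/4) — PASS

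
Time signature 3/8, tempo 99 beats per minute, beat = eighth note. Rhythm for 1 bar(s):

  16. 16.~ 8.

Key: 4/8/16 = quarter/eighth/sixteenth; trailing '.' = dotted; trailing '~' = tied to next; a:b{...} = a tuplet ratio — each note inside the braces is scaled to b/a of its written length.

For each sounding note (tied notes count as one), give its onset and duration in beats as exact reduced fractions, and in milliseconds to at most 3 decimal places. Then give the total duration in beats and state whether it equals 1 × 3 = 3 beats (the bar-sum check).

1) 0.0ms=0b +454.545ms=3/4b
2) 454.545ms=3/4b +1363.636ms=9/4b
Σ=3b of 3 (99bpm 3/8) — PASS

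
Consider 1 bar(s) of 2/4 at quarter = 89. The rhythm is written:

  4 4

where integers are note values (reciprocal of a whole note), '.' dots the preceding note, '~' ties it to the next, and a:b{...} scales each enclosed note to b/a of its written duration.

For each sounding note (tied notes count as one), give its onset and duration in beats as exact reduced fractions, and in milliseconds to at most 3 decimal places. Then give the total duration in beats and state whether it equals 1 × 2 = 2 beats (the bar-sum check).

1) 0.0ms=0b +674.157ms=1b
2) 674.157ms=1b +674.157ms=1b
Σ=2b of 2 (89bpm 2/4) — PASS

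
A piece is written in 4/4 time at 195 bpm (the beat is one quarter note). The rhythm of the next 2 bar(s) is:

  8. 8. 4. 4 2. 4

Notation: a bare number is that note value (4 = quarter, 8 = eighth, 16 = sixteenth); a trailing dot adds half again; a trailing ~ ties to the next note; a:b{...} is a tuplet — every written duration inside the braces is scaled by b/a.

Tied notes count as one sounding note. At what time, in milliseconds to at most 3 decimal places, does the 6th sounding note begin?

1. 0.0ms @ 0 + 230.769ms (3/4)
2. 230.769ms @ 3/4 + 230.769ms (3/4)
3. 461.538ms @ 3/2 + 461.538ms (3/2)
4. 923.077ms @ 3 + 307.692ms (1)
5. 1230.769ms @ 4 + 923.077ms (3)
6. 2153.846ms @ 7 + 307.692ms (1)

note 6 onset = 7b = 2153.846ms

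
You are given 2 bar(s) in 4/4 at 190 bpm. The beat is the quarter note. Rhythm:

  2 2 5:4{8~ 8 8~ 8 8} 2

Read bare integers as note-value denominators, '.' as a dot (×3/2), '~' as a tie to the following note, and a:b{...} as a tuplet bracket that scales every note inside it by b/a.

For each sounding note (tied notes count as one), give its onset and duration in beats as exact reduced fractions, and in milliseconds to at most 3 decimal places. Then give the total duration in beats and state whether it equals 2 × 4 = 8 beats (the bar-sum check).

1) 0.0ms=0b +631.579ms=2b
2) 631.579ms=2b +631.579ms=2b
3) 1263.158ms=4b +252.632ms=4/5b
4) 1515.789ms=24/5b +252.632ms=4/5b
5) 1768.421ms=28/5b +126.316ms=2/5b
6) 1894.737ms=6b +631.579ms=2b
Σ=8b of 8 (190bpm 4/4) — PASS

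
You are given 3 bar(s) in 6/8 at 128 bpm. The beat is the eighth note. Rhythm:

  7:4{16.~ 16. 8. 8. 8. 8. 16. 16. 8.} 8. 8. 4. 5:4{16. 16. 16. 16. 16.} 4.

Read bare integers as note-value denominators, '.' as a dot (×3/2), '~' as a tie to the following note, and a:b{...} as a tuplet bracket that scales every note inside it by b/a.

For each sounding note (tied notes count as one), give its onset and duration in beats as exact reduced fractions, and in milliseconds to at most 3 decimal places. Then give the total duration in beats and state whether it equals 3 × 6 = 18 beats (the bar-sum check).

1) 0.0ms=0b +401.786ms=6/7b
2) 401.786ms=6/7b +401.786ms=6/7b
3) 803.571ms=12/7b +401.786ms=6/7b
4) 1205.357ms=18/7b +401.786ms=6/7b
5) 1607.143ms=24/7b +401.786ms=6/7b
6) 2008.929ms=30/7b +200.893ms=3/7b
7) 2209.821ms=33/7b +200.893ms=3/7b
8) 2410.714ms=36/7b +401.786ms=6/7b
9) 2812.5ms=6b +703.125ms=3/2b
10) 3515.625ms=15/2b +703.125ms=3/2b
11) 4218.75ms=9b +1406.25ms=3b
12) 5625.0ms=12b +281.25ms=3/5b
13) 5906.25ms=63/5b +281.25ms=3/5b
14) 6187.5ms=66/5b +281.25ms=3/5b
15) 6468.75ms=69/5b +281.25ms=3/5b
16) 6750.0ms=72/5b +281.25ms=3/5b
17) 7031.25ms=15b +1406.25ms=3b
Σ=18b of 18 (128bpm 6/8) — PASS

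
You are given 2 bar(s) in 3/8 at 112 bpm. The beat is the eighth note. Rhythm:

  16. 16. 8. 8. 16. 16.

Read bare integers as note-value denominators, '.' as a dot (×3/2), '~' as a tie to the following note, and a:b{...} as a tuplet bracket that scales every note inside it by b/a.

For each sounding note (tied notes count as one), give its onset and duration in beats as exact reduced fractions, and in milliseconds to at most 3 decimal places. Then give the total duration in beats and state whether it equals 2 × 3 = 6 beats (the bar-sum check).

1) 0.0ms=0b +401.786ms=3/4b
2) 401.786ms=3/4b +401.786ms=3/4b
3) 803.571ms=3/2b +803.571ms=3/2b
4) 1607.143ms=3b +803.571ms=3/2b
5) 2410.714ms=9/2b +401.786ms=3/4b
6) 2812.5ms=21/4b +401.786ms=3/4b
Σ=6b of 6 (112bpm 3/8) — PASS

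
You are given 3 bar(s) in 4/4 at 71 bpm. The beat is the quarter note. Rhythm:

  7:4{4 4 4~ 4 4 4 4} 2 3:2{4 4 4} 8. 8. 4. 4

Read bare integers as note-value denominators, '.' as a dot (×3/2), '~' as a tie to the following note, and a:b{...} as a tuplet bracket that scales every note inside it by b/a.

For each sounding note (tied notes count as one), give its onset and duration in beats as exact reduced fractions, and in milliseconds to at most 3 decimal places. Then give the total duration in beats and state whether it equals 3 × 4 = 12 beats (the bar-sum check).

1) 0.0ms=0b +482.897ms=4/7b
2) 482.897ms=4/7b +482.897ms=4/7b
3) 965.795ms=8/7b +965.795ms=8/7b
4) 1931.59ms=16/7b +482.897ms=4/7b
5) 2414.487ms=20/7b +482.897ms=4/7b
6) 2897.384ms=24/7b +482.897ms=4/7b
7) 3380.282ms=4b +1690.141ms=2b
8) 5070.423ms=6b +563.38ms=2/3b
9) 5633.803ms=20/3b +563.38ms=2/3b
10) 6197.183ms=22/3b +563.38ms=2/3b
11) 6760.563ms=8b +633.803ms=3/4b
12) 7394.366ms=35/4b +633.803ms=3/4b
13) 8028.169ms=19/2b +1267.606ms=3/2b
14) 9295.775ms=11b +845.07ms=1b
Σ=12b of 12 (71bpm 4/4) — PASS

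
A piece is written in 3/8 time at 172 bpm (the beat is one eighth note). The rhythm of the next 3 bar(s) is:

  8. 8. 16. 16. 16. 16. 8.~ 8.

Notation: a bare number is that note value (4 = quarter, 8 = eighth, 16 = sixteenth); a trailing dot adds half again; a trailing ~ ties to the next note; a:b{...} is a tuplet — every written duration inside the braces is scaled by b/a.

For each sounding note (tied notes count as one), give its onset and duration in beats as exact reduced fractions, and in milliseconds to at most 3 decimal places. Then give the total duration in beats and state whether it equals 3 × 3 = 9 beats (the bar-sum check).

1) 0.0ms=0b +523.256ms=3/2b
2) 523.256ms=3/2b +523.256ms=3/2b
3) 1046.512ms=3b +261.628ms=3/4b
4) 1308.14ms=15/4b +261.628ms=3/4b
5) 1569.767ms=9/2b +261.628ms=3/4b
6) 1831.395ms=21/4b +261.628ms=3/4b
7) 2093.023ms=6b +1046.512ms=3b
Σ=9b of 9 (172bpm 3/8) — PASS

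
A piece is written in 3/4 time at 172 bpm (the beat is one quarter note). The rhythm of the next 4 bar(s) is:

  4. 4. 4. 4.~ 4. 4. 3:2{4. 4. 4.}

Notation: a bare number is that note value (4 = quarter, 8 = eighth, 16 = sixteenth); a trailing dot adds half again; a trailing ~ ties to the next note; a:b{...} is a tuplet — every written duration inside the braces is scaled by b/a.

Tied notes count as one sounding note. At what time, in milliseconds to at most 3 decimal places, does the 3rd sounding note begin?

note 3 onset = 3b = 1046.512ms

1. 0.0ms @ 0 + 523.256ms (3/2)
2. 523.256ms @ 3/2 + 523.256ms (3/2)
3. 1046.512ms @ 3 + 523.256ms (3/2)
4. 1569.767ms @ 9/2 + 1046.512ms (3)
5. 2616.279ms @ 15/2 + 523.256ms (3/2)
6. 3139.535ms @ 9 + 348.837ms (1)
7. 3488.372ms @ 10 + 348.837ms (1)
8. 3837.209ms @ 11 + 348.837ms (1)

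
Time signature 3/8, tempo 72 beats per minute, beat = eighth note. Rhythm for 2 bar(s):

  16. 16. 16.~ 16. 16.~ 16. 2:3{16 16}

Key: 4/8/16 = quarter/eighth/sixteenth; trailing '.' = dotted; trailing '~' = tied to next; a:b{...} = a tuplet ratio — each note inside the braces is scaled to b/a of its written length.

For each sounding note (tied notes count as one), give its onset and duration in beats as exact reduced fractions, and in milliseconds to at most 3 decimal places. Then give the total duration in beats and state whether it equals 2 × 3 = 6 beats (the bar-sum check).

1) 0.0ms=0b +625.0ms=3/4b
2) 625.0ms=3/4b +625.0ms=3/4b
3) 1250.0ms=3/2b +1250.0ms=3/2b
4) 2500.0ms=3b +1250.0ms=3/2b
5) 3750.0ms=9/2b +625.0ms=3/4b
6) 4375.0ms=21/4b +625.0ms=3/4b
Σ=6b of 6 (72bpm 3/8) — PASS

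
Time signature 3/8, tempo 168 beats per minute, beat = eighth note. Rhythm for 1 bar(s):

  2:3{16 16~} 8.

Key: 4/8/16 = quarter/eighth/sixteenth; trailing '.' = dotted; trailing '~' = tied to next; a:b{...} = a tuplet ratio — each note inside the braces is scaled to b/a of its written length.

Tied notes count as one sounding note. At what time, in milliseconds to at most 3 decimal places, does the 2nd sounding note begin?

note 2 onset = 3/4b = 267.857ms

1. 0.0ms @ 0 + 267.857ms (3/4)
2. 267.857ms @ 3/4 + 803.571ms (9/4)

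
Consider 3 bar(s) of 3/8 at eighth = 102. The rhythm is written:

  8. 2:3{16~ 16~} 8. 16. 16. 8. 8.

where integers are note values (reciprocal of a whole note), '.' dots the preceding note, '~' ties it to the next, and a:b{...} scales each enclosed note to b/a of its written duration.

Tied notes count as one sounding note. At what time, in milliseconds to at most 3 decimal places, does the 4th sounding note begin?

note 4 onset = 21/4b = 3088.235ms

1. 0.0ms @ 0 + 882.353ms (3/2)
2. 882.353ms @ 3/2 + 1764.706ms (3)
3. 2647.059ms @ 9/2 + 441.176ms (3/4)
4. 3088.235ms @ 21/4 + 441.176ms (3/4)
5. 3529.412ms @ 6 + 882.353ms (3/2)
6. 4411.765ms @ 15/2 + 882.353ms (3/2)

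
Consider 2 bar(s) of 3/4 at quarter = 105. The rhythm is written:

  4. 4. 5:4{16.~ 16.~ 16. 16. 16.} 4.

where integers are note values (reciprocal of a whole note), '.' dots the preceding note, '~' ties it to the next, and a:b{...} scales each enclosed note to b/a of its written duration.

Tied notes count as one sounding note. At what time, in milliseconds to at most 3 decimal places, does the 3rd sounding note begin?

note 3 onset = 3b = 1714.286ms

1. 0.0ms @ 0 + 857.143ms (3/2)
2. 857.143ms @ 3/2 + 857.143ms (3/2)
3. 1714.286ms @ 3 + 514.286ms (9/10)
4. 2228.571ms @ 39/10 + 171.429ms (3/10)
5. 2400.0ms @ 21/5 + 171.429ms (3/10)
6. 2571.429ms @ 9/2 + 857.143ms (3/2)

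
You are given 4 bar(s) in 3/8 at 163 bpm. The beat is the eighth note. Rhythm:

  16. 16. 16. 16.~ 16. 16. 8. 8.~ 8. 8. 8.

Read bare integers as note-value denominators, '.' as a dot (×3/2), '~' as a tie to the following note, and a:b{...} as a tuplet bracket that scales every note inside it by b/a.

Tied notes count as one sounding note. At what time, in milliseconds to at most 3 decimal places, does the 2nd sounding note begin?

1. 0.0ms @ 0 + 276.074ms (3/4)
2. 276.074ms @ 3/4 + 276.074ms (3/4)
3. 552.147ms @ 3/2 + 276.074ms (3/4)
4. 828.221ms @ 9/4 + 552.147ms (3/2)
5. 1380.368ms @ 15/4 + 276.074ms (3/4)
6. 1656.442ms @ 9/2 + 552.147ms (3/2)
7. 2208.589ms @ 6 + 1104.294ms (3)
8. 3312.883ms @ 9 + 552.147ms (3/2)
9. 3865.031ms @ 21/2 + 552.147ms (3/2)

note 2 onset = 3/4b = 276.074ms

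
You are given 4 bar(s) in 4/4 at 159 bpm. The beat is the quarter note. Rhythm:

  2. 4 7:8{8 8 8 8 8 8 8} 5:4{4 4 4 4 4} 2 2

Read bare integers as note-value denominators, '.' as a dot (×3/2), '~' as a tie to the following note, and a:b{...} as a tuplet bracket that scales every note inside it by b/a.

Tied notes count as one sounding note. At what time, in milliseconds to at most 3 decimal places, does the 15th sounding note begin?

1. 0.0ms @ 0 + 1132.075ms (3)
2. 1132.075ms @ 3 + 377.358ms (1)
3. 1509.434ms @ 4 + 215.633ms (4/7)
4. 1725.067ms @ 32/7 + 215.633ms (4/7)
5. 1940.701ms @ 36/7 + 215.633ms (4/7)
6. 2156.334ms @ 40/7 + 215.633ms (4/7)
7. 2371.968ms @ 44/7 + 215.633ms (4/7)
8. 2587.601ms @ 48/7 + 215.633ms (4/7)
9. 2803.235ms @ 52/7 + 215.633ms (4/7)
10. 3018.868ms @ 8 + 301.887ms (4/5)
11. 3320.755ms @ 44/5 + 301.887ms (4/5)
12. 3622.642ms @ 48/5 + 301.887ms (4/5)
13. 3924.528ms @ 52/5 + 301.887ms (4/5)
14. 4226.415ms @ 56/5 + 301.887ms (4/5)
15. 4528.302ms @ 12 + 754.717ms (2)
16. 5283.019ms @ 14 + 754.717ms (2)

note 15 onset = 12b = 4528.302ms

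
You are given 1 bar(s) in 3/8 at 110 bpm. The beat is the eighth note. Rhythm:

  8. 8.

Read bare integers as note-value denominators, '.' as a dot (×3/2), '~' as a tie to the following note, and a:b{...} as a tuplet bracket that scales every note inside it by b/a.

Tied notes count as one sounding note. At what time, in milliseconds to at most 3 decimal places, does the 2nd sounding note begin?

note 2 onset = 3/2b = 818.182ms

1. 0.0ms @ 0 + 818.182ms (3/2)
2. 818.182ms @ 3/2 + 818.182ms (3/2)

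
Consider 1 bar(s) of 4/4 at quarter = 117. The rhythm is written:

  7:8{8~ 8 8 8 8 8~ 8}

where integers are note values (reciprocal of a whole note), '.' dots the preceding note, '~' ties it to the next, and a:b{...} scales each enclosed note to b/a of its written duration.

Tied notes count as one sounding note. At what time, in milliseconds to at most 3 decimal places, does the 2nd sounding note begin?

note 2 onset = 8/7b = 586.081ms

1. 0.0ms @ 0 + 586.081ms (8/7)
2. 586.081ms @ 8/7 + 293.04ms (4/7)
3. 879.121ms @ 12/7 + 293.04ms (4/7)
4. 1172.161ms @ 16/7 + 293.04ms (4/7)
5. 1465.201ms @ 20/7 + 586.081ms (8/7)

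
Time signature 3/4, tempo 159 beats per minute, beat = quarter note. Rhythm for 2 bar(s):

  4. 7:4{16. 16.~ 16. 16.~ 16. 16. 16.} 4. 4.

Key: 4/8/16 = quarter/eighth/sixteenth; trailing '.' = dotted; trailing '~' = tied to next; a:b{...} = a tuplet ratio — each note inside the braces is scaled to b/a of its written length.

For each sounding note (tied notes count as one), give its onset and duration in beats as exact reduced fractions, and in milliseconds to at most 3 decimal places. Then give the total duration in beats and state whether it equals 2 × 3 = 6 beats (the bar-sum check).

1) 0.0ms=0b +566.038ms=3/2b
2) 566.038ms=3/2b +80.863ms=3/14b
3) 646.9ms=12/7b +161.725ms=3/7b
4) 808.625ms=15/7b +161.725ms=3/7b
5) 970.35ms=18/7b +80.863ms=3/14b
6) 1051.213ms=39/14b +80.863ms=3/14b
7) 1132.075ms=3b +566.038ms=3/2b
8) 1698.113ms=9/2b +566.038ms=3/2b
Σ=6b of 6 (159bpm 3/4) — PASS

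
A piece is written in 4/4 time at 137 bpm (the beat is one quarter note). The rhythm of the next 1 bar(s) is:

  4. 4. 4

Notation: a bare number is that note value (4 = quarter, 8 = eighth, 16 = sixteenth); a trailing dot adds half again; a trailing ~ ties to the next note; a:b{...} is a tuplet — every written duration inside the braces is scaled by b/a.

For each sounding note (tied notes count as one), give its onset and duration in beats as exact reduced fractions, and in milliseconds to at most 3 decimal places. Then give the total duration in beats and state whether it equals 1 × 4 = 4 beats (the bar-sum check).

1) 0.0ms=0b +656.934ms=3/2b
2) 656.934ms=3/2b +656.934ms=3/2b
3) 1313.869ms=3b +437.956ms=1b
Σ=4b of 4 (137bpm 4/4) — PASS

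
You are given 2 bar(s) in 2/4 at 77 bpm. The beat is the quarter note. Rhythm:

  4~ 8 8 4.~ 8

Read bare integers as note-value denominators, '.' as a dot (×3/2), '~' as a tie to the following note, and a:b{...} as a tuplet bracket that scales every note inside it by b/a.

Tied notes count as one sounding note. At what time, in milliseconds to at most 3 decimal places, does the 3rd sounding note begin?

note 3 onset = 2b = 1558.442ms

1. 0.0ms @ 0 + 1168.831ms (3/2)
2. 1168.831ms @ 3/2 + 389.61ms (1/2)
3. 1558.442ms @ 2 + 1558.442ms (2)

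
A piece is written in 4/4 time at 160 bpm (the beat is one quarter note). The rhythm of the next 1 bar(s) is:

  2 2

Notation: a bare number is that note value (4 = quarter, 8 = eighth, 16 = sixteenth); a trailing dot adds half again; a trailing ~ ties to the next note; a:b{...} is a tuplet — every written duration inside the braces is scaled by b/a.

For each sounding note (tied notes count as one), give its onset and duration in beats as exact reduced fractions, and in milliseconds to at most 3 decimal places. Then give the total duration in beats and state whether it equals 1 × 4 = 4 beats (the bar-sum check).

1) 0.0ms=0b +750.0ms=2b
2) 750.0ms=2b +750.0ms=2b
Σ=4b of 4 (160bpm 4/4) — PASS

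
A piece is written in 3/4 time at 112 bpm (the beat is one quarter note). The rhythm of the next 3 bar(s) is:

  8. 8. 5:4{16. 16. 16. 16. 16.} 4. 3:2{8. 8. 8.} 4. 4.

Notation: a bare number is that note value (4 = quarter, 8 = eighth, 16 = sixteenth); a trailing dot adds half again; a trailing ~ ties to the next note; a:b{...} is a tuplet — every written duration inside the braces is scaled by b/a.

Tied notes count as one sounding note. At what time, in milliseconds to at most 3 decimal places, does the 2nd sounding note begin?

note 2 onset = 3/4b = 401.786ms

1. 0.0ms @ 0 + 401.786ms (3/4)
2. 401.786ms @ 3/4 + 401.786ms (3/4)
3. 803.571ms @ 3/2 + 160.714ms (3/10)
4. 964.286ms @ 9/5 + 160.714ms (3/10)
5. 1125.0ms @ 21/10 + 160.714ms (3/10)
6. 1285.714ms @ 12/5 + 160.714ms (3/10)
7. 1446.429ms @ 27/10 + 160.714ms (3/10)
8. 1607.143ms @ 3 + 803.571ms (3/2)
9. 2410.714ms @ 9/2 + 267.857ms (1/2)
10. 2678.571ms @ 5 + 267.857ms (1/2)
11. 2946.429ms @ 11/2 + 267.857ms (1/2)
12. 3214.286ms @ 6 + 803.571ms (3/2)
13. 4017.857ms @ 15/2 + 803.571ms (3/2)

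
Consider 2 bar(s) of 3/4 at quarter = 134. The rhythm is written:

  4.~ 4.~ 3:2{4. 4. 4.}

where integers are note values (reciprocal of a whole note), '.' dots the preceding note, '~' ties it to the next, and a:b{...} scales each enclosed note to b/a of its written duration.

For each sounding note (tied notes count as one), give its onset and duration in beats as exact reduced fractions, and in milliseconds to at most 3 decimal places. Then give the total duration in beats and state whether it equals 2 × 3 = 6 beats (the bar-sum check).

1) 0.0ms=0b +1791.045ms=4b
2) 1791.045ms=4b +447.761ms=1b
3) 2238.806ms=5b +447.761ms=1b
Σ=6b of 6 (134bpm 3/4) — PASS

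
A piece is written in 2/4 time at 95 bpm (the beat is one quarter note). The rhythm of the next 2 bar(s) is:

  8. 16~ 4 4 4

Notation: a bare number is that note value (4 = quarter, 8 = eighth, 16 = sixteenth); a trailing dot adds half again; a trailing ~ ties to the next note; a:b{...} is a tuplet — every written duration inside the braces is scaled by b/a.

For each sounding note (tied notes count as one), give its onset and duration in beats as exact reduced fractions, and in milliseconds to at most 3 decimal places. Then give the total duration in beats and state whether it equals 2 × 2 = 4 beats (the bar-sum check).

1) 0.0ms=0b +473.684ms=3/4b
2) 473.684ms=3/4b +789.474ms=5/4b
3) 1263.158ms=2b +631.579ms=1b
4) 1894.737ms=3b +631.579ms=1b
Σ=4b of 4 (95bpm 2/4) — PASS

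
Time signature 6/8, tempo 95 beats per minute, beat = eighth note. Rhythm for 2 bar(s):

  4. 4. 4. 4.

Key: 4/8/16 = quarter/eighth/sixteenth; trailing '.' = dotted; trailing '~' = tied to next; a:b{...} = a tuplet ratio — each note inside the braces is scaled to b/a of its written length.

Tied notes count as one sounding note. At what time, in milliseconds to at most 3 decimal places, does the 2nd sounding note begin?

note 2 onset = 3b = 1894.737ms

1. 0.0ms @ 0 + 1894.737ms (3)
2. 1894.737ms @ 3 + 1894.737ms (3)
3. 3789.474ms @ 6 + 1894.737ms (3)
4. 5684.211ms @ 9 + 1894.737ms (3)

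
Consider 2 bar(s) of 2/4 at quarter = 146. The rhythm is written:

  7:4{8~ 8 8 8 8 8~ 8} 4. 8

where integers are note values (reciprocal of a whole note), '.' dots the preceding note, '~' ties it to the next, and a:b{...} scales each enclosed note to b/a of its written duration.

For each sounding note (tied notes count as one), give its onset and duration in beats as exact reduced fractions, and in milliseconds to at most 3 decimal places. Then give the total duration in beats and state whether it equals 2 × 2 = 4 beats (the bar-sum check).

1) 0.0ms=0b +234.834ms=4/7b
2) 234.834ms=4/7b +117.417ms=2/7b
3) 352.25ms=6/7b +117.417ms=2/7b
4) 469.667ms=8/7b +117.417ms=2/7b
5) 587.084ms=10/7b +234.834ms=4/7b
6) 821.918ms=2b +616.438ms=3/2b
7) 1438.356ms=7/2b +205.479ms=1/2b
Σ=4b of 4 (146bpm 2/4) — PASS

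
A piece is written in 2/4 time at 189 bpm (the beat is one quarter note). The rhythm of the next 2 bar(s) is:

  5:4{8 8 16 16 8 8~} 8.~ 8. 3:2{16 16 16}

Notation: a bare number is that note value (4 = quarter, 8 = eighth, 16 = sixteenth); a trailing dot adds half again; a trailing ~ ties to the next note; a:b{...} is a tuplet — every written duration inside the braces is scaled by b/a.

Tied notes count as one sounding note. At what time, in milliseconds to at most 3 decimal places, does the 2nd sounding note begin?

1. 0.0ms @ 0 + 126.984ms (2/5)
2. 126.984ms @ 2/5 + 126.984ms (2/5)
3. 253.968ms @ 4/5 + 63.492ms (1/5)
4. 317.46ms @ 1 + 63.492ms (1/5)
5. 380.952ms @ 6/5 + 126.984ms (2/5)
6. 507.937ms @ 8/5 + 603.175ms (19/10)
7. 1111.111ms @ 7/2 + 52.91ms (1/6)
8. 1164.021ms @ 11/3 + 52.91ms (1/6)
9. 1216.931ms @ 23/6 + 52.91ms (1/6)

note 2 onset = 2/5b = 126.984ms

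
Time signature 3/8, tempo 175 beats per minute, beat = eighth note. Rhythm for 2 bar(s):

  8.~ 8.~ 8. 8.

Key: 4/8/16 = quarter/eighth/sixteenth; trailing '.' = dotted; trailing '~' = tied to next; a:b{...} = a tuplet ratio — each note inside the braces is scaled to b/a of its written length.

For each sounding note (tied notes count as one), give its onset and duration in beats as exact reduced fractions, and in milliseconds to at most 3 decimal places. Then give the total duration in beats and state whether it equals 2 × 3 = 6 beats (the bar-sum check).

1) 0.0ms=0b +1542.857ms=9/2b
2) 1542.857ms=9/2b +514.286ms=3/2b
Σ=6b of 6 (175bpm 3/8) — PASS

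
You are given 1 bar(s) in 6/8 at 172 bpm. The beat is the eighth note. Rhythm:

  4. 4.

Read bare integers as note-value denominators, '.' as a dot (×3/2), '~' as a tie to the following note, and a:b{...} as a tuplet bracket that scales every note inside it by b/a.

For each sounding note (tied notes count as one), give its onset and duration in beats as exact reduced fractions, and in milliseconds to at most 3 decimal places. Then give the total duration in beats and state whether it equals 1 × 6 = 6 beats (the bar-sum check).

1) 0.0ms=0b +1046.512ms=3b
2) 1046.512ms=3b +1046.512ms=3b
Σ=6b of 6 (172bpm 6/8) — PASS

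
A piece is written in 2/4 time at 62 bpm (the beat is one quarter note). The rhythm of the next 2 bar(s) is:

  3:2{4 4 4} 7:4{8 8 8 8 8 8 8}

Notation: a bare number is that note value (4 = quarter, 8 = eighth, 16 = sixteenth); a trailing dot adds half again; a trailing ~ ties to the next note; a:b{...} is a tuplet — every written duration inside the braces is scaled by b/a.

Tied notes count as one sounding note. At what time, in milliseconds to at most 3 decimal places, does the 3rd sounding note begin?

note 3 onset = 4/3b = 1290.323ms

1. 0.0ms @ 0 + 645.161ms (2/3)
2. 645.161ms @ 2/3 + 645.161ms (2/3)
3. 1290.323ms @ 4/3 + 645.161ms (2/3)
4. 1935.484ms @ 2 + 276.498ms (2/7)
5. 2211.982ms @ 16/7 + 276.498ms (2/7)
6. 2488.479ms @ 18/7 + 276.498ms (2/7)
7. 2764.977ms @ 20/7 + 276.498ms (2/7)
8. 3041.475ms @ 22/7 + 276.498ms (2/7)
9. 3317.972ms @ 24/7 + 276.498ms (2/7)
10. 3594.47ms @ 26/7 + 276.498ms (2/7)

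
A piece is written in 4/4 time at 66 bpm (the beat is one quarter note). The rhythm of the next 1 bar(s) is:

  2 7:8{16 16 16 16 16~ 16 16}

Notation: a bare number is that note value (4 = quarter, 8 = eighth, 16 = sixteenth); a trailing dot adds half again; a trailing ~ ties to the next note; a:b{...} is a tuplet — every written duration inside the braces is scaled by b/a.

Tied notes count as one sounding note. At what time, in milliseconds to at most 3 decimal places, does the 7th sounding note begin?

1. 0.0ms @ 0 + 1818.182ms (2)
2. 1818.182ms @ 2 + 259.74ms (2/7)
3. 2077.922ms @ 16/7 + 259.74ms (2/7)
4. 2337.662ms @ 18/7 + 259.74ms (2/7)
5. 2597.403ms @ 20/7 + 259.74ms (2/7)
6. 2857.143ms @ 22/7 + 519.481ms (4/7)
7. 3376.623ms @ 26/7 + 259.74ms (2/7)

note 7 onset = 26/7b = 3376.623ms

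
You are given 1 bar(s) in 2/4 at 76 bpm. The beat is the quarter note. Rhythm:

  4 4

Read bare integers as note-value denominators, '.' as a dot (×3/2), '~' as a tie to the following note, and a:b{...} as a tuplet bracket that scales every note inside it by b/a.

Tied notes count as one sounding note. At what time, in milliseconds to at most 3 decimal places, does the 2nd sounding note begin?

note 2 onset = 1b = 789.474ms

1. 0.0ms @ 0 + 789.474ms (1)
2. 789.474ms @ 1 + 789.474ms (1)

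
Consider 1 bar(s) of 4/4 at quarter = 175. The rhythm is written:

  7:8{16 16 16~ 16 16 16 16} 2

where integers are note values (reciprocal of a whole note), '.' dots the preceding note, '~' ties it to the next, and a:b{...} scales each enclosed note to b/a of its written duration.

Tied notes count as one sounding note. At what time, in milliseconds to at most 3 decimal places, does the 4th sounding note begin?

1. 0.0ms @ 0 + 97.959ms (2/7)
2. 97.959ms @ 2/7 + 97.959ms (2/7)
3. 195.918ms @ 4/7 + 195.918ms (4/7)
4. 391.837ms @ 8/7 + 97.959ms (2/7)
5. 489.796ms @ 10/7 + 97.959ms (2/7)
6. 587.755ms @ 12/7 + 97.959ms (2/7)
7. 685.714ms @ 2 + 685.714ms (2)

note 4 onset = 8/7b = 391.837ms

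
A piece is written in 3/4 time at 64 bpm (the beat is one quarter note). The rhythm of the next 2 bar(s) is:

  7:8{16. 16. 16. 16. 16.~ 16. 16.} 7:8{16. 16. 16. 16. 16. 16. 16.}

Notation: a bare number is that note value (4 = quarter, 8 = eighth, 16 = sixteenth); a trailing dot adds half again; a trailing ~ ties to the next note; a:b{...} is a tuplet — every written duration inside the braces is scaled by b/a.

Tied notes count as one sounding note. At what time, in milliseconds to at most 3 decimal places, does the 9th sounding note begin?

note 9 onset = 27/7b = 3616.071ms

1. 0.0ms @ 0 + 401.786ms (3/7)
2. 401.786ms @ 3/7 + 401.786ms (3/7)
3. 803.571ms @ 6/7 + 401.786ms (3/7)
4. 1205.357ms @ 9/7 + 401.786ms (3/7)
5. 1607.143ms @ 12/7 + 803.571ms (6/7)
6. 2410.714ms @ 18/7 + 401.786ms (3/7)
7. 2812.5ms @ 3 + 401.786ms (3/7)
8. 3214.286ms @ 24/7 + 401.786ms (3/7)
9. 3616.071ms @ 27/7 + 401.786ms (3/7)
10. 4017.857ms @ 30/7 + 401.786ms (3/7)
11. 4419.643ms @ 33/7 + 401.786ms (3/7)
12. 4821.429ms @ 36/7 + 401.786ms (3/7)
13. 5223.214ms @ 39/7 + 401.786ms (3/7)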